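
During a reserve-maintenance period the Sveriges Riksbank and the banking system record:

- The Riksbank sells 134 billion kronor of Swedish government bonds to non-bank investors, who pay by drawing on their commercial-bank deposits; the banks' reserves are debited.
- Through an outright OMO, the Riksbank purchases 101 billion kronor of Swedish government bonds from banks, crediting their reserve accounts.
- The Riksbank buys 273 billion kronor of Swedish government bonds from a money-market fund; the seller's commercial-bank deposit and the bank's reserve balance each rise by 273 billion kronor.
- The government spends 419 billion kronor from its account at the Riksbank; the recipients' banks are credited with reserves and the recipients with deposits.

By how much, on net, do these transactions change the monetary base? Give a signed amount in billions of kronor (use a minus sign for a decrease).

+659 billion

Riksbank balance sheet:
  Assets:      Securities +240B
  Liabilities: Bank reserves +659B, Government deposits −419B
Monetary base = currency + reserves: 0 + (+659B) = +659 billion.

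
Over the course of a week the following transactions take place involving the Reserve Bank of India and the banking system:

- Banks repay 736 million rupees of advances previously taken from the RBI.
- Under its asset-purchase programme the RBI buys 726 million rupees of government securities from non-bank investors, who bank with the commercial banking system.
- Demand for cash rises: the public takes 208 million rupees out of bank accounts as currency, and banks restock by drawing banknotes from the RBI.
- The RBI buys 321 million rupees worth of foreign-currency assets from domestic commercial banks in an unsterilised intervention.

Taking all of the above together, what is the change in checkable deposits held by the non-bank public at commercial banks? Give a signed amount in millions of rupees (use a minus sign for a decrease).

Discount-window repayment 736 million rupees: the counterparty is a bank, so public deposits are unchanged → 0.
Asset purchase (from non-banks) 726 million rupees: non-bank counterparties' bank balances rise → +726M.
Currency withdrawal 208 million rupees: non-bank counterparties' bank balances fall → −208M.
FX purchase 321 million rupees: the counterparty is a bank, so public deposits are unchanged → 0.
Net: 0 + 726 − 208 + 0 = +518 million.

+518 million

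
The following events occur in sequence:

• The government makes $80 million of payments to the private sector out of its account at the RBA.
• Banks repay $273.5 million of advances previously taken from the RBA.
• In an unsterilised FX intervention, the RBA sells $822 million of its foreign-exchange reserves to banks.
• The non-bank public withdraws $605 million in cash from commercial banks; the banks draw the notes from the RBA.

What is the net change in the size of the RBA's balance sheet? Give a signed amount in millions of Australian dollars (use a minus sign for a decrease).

RBA balance sheet:
  Assets:      Loans to banks −$273.5M, Foreign assets −$822M
  Liabilities: Bank reserves −$1620.5M, Currency in circulation +$605M, Government deposits −$80M
Change in total RBA assets = -$1095.5 million.

-$1095.5 million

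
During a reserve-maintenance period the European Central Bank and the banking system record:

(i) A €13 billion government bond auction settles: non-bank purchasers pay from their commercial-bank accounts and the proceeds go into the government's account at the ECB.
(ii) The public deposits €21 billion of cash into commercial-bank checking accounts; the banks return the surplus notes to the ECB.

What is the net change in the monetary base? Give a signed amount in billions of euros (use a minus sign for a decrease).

-€13 billion

Government account inflow €13 billion: reserves shift to a non-base liability → −€13B.
Currency deposit €21 billion: just a shift between currency and reserves — both are base money → 0.
Net: −13 + 0 = -€13 billion.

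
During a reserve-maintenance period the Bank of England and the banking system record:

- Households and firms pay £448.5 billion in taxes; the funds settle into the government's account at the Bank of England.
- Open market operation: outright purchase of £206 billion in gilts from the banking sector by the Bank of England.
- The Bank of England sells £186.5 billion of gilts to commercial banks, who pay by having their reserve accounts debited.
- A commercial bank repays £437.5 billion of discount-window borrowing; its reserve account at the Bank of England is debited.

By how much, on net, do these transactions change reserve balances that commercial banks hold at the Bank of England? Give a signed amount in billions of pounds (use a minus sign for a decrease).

-£866.5 billion

Government account inflow £448.5 billion: funds move from bank reserves into the government account → −£448.5B.
OMO purchase (from banks) £206 billion: the Bank of England pays by crediting reserve accounts → +£206B.
OMO sale (to banks) £186.5 billion: the buying banks pay out of their reserve balances → −£186.5B.
Discount-window repayment £437.5 billion: repayment is debited from reserves → −£437.5B.
Net: −448.5 + 206 − 186.5 − 437.5 = -£866.5 billion.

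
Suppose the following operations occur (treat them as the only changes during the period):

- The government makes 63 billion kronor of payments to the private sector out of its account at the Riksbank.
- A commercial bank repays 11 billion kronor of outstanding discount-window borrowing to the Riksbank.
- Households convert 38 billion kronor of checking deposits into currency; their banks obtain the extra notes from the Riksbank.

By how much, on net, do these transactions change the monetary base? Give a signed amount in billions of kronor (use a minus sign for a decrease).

Government spending 63 billion kronor: a non-base liability converts back to reserves → +63B.
Discount-window repayment 11 billion kronor: Riksbank balance sheet contracts → −11B.
Currency withdrawal 38 billion kronor: just a shift between currency and reserves — both are base money → 0.
Net: 63 − 11 + 0 = +52 billion.

+52 billion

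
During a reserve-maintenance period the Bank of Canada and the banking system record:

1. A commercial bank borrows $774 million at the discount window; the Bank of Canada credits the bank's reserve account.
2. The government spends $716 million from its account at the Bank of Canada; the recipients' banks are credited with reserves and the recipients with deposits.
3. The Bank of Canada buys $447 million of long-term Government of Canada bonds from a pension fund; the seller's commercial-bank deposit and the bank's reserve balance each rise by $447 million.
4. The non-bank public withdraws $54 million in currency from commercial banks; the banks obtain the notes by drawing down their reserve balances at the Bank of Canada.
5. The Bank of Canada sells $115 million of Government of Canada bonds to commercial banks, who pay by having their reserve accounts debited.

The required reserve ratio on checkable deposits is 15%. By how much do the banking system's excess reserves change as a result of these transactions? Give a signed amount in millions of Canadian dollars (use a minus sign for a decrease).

+$1601.65 million

Discount-window loan $774 million: reserves +$774M, deposits 0.
Government spending $716 million: reserves +$716M, deposits +$716M.
Asset purchase (from non-banks) $447 million: reserves +$447M, deposits +$447M.
Currency withdrawal $54 million: reserves −$54M, deposits −$54M.
OMO sale (to banks) $115 million: reserves −$115M, deposits 0.
Totals: Δreserves = +$1768M, Δdeposits = +$1109M.
Δrequired reserves = 15% × +$1109M = +$166.35M.
Δexcess reserves = Δreserves − Δrequired = +$1768M − (+$166.35M) = +$1601.65 million.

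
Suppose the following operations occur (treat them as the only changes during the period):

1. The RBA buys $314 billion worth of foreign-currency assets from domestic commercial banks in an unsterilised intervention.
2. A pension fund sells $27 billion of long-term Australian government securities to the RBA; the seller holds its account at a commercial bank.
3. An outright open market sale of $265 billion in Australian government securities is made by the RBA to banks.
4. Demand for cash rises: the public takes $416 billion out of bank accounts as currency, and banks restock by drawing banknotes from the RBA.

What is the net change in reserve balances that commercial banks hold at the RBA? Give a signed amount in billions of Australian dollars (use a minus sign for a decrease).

-$340 billion

RBA balance sheet:
  Assets:      Securities −$238B, Foreign assets +$314B
  Liabilities: Bank reserves −$340B, Currency in circulation +$416B
So the change in reserve balances that commercial banks hold at the RBA is -$340 billion.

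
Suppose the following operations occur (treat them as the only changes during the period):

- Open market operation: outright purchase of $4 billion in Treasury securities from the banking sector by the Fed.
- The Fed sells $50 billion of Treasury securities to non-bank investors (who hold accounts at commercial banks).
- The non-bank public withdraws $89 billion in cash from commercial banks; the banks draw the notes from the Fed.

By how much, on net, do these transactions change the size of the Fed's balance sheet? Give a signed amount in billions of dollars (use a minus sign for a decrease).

-$46 billion

OMO purchase (from banks) $4 billion: a Fed asset is acquired → +$4B.
Asset sale (to non-banks) $50 billion: a Fed asset is shed → −$50B.
Currency withdrawal $89 billion: only the composition of liabilities changes → 0.
Net: 4 − 50 + 0 = -$46 billion.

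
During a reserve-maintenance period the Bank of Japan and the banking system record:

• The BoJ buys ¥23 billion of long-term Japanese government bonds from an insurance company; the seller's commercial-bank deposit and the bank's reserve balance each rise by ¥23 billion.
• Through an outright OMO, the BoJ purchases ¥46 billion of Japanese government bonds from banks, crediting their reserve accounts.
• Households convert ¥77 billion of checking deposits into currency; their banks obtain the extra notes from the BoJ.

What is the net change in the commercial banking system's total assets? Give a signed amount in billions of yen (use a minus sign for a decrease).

Asset purchase (from non-banks) ¥23 billion: bank balance sheets expand → +¥23B.
OMO purchase (from banks) ¥46 billion: just an asset swap on bank balance sheets → 0.
Currency withdrawal ¥77 billion: bank balance sheets shrink → −¥77B.
Net: 23 + 0 − 77 = -¥54 billion.

-¥54 billion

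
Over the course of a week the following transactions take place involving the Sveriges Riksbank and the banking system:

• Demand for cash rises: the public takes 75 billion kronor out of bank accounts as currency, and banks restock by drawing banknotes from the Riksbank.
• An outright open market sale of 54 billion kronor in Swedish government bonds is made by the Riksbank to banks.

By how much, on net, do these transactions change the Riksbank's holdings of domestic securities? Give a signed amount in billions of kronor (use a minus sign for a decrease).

-54 billion

Currency withdrawal 75 billion kronor: the Riksbank's securities portfolio is untouched → 0.
OMO sale (to banks) 54 billion kronor: securities removed from the Riksbank's portfolio → −54B.
Net: 0 − 54 = -54 billion.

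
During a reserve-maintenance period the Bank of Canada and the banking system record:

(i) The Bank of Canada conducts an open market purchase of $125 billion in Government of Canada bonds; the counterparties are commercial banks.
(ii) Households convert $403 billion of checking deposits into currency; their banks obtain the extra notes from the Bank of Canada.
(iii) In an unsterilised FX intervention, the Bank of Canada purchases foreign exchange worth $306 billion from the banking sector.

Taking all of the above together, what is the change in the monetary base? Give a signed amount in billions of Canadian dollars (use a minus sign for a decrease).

+$431 billion

OMO purchase (from banks) $125 billion: Bank of Canada balance sheet expands → +$125B.
Currency withdrawal $403 billion: just a shift between currency and reserves — both are base money → 0.
FX purchase $306 billion: Bank of Canada balance sheet expands → +$306B.
Net: 125 + 0 + 306 = +$431 billion.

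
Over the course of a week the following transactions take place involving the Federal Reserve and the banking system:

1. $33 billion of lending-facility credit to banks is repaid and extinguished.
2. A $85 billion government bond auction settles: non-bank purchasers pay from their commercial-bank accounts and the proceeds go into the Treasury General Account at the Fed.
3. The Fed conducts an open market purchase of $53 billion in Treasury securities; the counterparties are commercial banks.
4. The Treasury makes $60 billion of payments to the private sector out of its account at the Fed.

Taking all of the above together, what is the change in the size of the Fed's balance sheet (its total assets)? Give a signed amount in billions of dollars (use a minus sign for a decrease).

Fed balance sheet:
  Assets:      Securities +$53B, Loans to banks −$33B
  Liabilities: Bank reserves −$5B, Government deposits +$25B
Change in total Fed assets = +$20 billion.

+$20 billion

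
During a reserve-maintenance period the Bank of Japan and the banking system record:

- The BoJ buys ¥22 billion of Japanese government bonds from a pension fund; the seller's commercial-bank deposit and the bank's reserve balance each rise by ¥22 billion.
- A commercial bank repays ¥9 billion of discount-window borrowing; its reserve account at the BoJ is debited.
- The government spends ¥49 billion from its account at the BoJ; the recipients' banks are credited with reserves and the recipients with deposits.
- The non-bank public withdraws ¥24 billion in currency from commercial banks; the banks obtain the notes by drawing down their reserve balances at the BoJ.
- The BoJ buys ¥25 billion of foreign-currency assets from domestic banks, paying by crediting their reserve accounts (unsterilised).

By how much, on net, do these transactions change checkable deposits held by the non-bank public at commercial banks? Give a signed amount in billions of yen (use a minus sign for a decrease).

+¥47 billion

BoJ balance sheet:
  Assets:      Securities +¥22B, Loans to banks −¥9B, Foreign assets +¥25B
  Liabilities: Bank reserves +¥63B, Currency in circulation +¥24B, Government deposits −¥49B
Commercial banking system:
  Assets:      Reserves at CB +¥63B, Foreign assets −¥25B
  Liabilities: Checkable deposits +¥47B, Borrowings from CB −¥9B
So the change in checkable deposits held by the non-bank public at commercial banks is +¥47 billion.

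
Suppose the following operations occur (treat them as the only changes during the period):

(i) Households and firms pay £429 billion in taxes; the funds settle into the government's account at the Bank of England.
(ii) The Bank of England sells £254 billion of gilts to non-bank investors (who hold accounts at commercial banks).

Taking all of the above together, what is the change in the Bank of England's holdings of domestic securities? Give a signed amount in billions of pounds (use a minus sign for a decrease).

-£254 billion

Bank of England balance sheet:
  Assets:      Securities −£254B
  Liabilities: Bank reserves −£683B, Government deposits +£429B
Commercial banking system:
  Assets:      Reserves at CB −£683B
  Liabilities: Checkable deposits −£683B
So the change in the Bank of England's holdings of domestic securities is -£254 billion.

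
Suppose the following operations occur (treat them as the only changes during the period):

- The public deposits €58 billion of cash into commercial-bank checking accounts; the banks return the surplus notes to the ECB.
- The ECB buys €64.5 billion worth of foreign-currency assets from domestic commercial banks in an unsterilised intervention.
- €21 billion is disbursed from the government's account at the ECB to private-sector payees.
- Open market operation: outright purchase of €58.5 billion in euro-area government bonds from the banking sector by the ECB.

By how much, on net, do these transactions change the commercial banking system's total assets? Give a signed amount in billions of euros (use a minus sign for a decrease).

ECB balance sheet:
  Assets:      Securities +€58.5B, Foreign assets +€64.5B
  Liabilities: Bank reserves +€202B, Currency in circulation −€58B, Government deposits −€21B
Commercial banking system:
  Assets:      Reserves at CB +€202B, Securities −€58.5B, Foreign assets −€64.5B
  Liabilities: Checkable deposits +€79B
Change in total bank assets = +€79 billion.

+€79 billion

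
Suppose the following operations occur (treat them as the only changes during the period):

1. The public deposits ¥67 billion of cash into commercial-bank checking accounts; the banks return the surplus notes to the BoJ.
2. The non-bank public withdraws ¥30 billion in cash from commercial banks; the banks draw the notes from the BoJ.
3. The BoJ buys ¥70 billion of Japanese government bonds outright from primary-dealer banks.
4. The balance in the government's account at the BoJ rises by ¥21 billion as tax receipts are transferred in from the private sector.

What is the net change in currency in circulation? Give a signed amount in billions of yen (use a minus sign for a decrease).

-¥37 billion

BoJ balance sheet:
  Assets:      Securities +¥70B
  Liabilities: Bank reserves +¥86B, Currency in circulation −¥37B, Government deposits +¥21B
Commercial banking system:
  Assets:      Reserves at CB +¥86B, Securities −¥70B
  Liabilities: Checkable deposits +¥16B
So the change in currency in circulation is -¥37 billion.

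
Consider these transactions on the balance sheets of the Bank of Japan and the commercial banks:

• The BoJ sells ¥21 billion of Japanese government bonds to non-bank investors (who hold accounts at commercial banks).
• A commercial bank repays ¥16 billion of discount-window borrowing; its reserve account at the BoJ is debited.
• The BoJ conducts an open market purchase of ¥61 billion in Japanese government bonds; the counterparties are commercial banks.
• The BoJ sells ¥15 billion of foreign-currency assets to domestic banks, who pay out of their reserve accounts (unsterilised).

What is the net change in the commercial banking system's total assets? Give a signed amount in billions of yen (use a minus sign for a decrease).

-¥37 billion

Asset sale (to non-banks) ¥21 billion: bank balance sheets shrink → −¥21B.
Discount-window repayment ¥16 billion: bank balance sheets shrink → −¥16B.
OMO purchase (from banks) ¥61 billion: just an asset swap on bank balance sheets → 0.
FX sale ¥15 billion: just an asset swap on bank balance sheets → 0.
Net: −21 − 16 + 0 + 0 = -¥37 billion.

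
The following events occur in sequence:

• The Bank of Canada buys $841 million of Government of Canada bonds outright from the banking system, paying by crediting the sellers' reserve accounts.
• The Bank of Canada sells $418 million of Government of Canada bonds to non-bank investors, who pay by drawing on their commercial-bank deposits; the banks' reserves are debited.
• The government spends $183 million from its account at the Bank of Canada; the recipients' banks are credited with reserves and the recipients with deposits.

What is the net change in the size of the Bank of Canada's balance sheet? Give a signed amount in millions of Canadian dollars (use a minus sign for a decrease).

+$423 million

OMO purchase (from banks) $841 million: a Bank of Canada asset is acquired → +$841M.
Asset sale (to non-banks) $418 million: a Bank of Canada asset is shed → −$418M.
Government spending $183 million: only the composition of liabilities changes → 0.
Net: 841 − 418 + 0 = +$423 million.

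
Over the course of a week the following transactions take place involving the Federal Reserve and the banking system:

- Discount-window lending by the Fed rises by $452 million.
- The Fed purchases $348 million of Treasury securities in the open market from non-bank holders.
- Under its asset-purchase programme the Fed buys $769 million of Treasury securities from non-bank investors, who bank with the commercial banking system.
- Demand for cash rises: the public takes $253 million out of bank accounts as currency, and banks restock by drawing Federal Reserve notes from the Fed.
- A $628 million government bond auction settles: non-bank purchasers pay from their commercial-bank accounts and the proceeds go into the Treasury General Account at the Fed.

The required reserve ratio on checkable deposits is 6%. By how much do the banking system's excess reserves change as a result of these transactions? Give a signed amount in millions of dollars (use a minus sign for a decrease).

Discount-window loan $452 million: reserves +$452M, deposits 0.
Asset purchase (from non-banks) $348 million: reserves +$348M, deposits +$348M.
Asset purchase (from non-banks) $769 million: reserves +$769M, deposits +$769M.
Currency withdrawal $253 million: reserves −$253M, deposits −$253M.
Government account inflow $628 million: reserves −$628M, deposits −$628M.
Totals: Δreserves = +$688M, Δdeposits = +$236M.
Δrequired reserves = 6% × +$236M = +$14.16M.
Δexcess reserves = Δreserves − Δrequired = +$688M − (+$14.16M) = +$673.84 million.

+$673.84 million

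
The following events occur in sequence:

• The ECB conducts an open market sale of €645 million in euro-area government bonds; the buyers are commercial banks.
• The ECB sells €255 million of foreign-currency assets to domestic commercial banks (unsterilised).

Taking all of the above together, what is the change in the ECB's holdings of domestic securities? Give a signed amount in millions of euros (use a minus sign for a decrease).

-€645 million

OMO sale (to banks) €645 million: securities removed from the ECB's portfolio → −€645M.
FX sale €255 million: the ECB's securities portfolio is untouched → 0.
Net: −645 + 0 = -€645 million.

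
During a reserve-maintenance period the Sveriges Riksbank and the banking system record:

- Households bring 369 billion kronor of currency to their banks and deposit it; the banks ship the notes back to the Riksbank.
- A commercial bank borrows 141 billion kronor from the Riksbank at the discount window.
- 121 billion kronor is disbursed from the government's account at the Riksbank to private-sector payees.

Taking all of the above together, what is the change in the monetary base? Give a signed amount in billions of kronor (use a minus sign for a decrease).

Currency deposit 369 billion kronor: just a shift between currency and reserves — both are base money → 0.
Discount-window loan 141 billion kronor: Riksbank balance sheet expands → +141B.
Government spending 121 billion kronor: a non-base liability converts back to reserves → +121B.
Net: 0 + 141 + 121 = +262 billion.

+262 billion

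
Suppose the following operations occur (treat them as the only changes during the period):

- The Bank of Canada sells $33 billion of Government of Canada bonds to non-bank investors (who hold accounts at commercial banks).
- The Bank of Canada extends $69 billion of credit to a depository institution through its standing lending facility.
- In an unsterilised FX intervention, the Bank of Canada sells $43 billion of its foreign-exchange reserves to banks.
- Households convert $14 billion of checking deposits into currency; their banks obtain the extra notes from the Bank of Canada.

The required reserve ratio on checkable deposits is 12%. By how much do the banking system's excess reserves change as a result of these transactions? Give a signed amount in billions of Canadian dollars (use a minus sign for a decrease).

Asset sale (to non-banks) $33 billion: reserves −$33B, deposits −$33B.
Discount-window loan $69 billion: reserves +$69B, deposits 0.
FX sale $43 billion: reserves −$43B, deposits 0.
Currency withdrawal $14 billion: reserves −$14B, deposits −$14B.
Totals: Δreserves = −$21B, Δdeposits = −$47B.
Δrequired reserves = 12% × −$47B = −$5.64B.
Δexcess reserves = Δreserves − Δrequired = −$21B − (−$5.64B) = -$15.36 billion.

-$15.36 billion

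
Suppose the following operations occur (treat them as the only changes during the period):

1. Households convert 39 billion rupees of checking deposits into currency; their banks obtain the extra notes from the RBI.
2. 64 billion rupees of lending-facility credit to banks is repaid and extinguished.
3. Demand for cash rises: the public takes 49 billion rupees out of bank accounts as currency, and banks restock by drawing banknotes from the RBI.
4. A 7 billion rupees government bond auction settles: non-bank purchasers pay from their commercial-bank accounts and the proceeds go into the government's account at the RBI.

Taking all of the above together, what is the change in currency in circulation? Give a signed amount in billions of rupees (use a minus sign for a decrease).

Currency withdrawal 39 billion rupees: notes leave the central bank → +39B.
Discount-window repayment 64 billion rupees: no currency enters or leaves circulation → 0.
Currency withdrawal 49 billion rupees: notes leave the central bank → +49B.
Government account inflow 7 billion rupees: no currency enters or leaves circulation → 0.
Net: 39 + 0 + 49 + 0 = +88 billion.

+88 billion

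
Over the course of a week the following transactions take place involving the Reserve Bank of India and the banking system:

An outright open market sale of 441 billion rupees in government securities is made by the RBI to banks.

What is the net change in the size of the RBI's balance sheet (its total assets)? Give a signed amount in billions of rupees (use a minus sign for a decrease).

-441 billion

OMO sale (to banks) 441 billion rupees: an RBI asset is shed → −441B.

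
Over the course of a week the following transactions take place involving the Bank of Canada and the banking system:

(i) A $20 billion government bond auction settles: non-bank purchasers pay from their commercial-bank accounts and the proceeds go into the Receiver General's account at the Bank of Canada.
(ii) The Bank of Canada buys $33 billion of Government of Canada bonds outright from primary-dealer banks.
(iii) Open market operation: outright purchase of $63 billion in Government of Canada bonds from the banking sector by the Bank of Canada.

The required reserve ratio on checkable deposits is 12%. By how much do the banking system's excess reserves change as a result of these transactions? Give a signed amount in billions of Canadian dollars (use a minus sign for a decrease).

Government account inflow $20 billion: reserves −$20B, deposits −$20B.
OMO purchase (from banks) $33 billion: reserves +$33B, deposits 0.
OMO purchase (from banks) $63 billion: reserves +$63B, deposits 0.
Totals: Δreserves = +$76B, Δdeposits = −$20B.
Δrequired reserves = 12% × −$20B = −$2.4B.
Δexcess reserves = Δreserves − Δrequired = +$76B − (−$2.4B) = +$78.4 billion.

+$78.4 billion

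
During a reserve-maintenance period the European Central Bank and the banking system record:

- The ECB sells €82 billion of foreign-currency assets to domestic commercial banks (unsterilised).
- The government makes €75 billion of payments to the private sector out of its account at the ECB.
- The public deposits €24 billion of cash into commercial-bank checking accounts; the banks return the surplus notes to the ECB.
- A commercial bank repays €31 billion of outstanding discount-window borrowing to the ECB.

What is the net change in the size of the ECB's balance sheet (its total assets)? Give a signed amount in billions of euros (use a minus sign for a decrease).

-€113 billion

FX sale €82 billion: an ECB asset is shed → −€82B.
Government spending €75 billion: only the composition of liabilities changes → 0.
Currency deposit €24 billion: only the composition of liabilities changes → 0.
Discount-window repayment €31 billion: an ECB asset is shed → −€31B.
Net: −82 + 0 + 0 − 31 = -€113 billion.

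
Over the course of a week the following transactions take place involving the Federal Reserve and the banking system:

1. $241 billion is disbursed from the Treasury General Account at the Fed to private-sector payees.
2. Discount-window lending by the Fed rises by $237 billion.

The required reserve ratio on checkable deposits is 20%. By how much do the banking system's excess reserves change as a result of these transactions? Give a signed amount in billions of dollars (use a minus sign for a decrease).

+$429.8 billion

Government spending $241 billion: reserves +$241B, deposits +$241B.
Discount-window loan $237 billion: reserves +$237B, deposits 0.
Totals: Δreserves = +$478B, Δdeposits = +$241B.
Δrequired reserves = 20% × +$241B = +$48.2B.
Δexcess reserves = Δreserves − Δrequired = +$478B − (+$48.2B) = +$429.8 billion.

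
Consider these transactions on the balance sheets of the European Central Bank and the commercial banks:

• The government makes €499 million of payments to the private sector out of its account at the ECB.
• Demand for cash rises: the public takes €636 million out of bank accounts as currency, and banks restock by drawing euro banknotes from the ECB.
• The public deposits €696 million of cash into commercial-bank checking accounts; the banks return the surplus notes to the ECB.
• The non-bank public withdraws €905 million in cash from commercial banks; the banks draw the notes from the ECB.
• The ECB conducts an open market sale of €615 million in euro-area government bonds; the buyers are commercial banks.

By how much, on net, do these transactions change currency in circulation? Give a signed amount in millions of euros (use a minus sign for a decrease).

Government spending €499 million: no currency enters or leaves circulation → 0.
Currency withdrawal €636 million: notes leave the central bank → +€636M.
Currency deposit €696 million: notes return to the central bank → −€696M.
Currency withdrawal €905 million: notes leave the central bank → +€905M.
OMO sale (to banks) €615 million: no currency enters or leaves circulation → 0.
Net: 0 + 636 − 696 + 905 + 0 = +€845 million.

+€845 million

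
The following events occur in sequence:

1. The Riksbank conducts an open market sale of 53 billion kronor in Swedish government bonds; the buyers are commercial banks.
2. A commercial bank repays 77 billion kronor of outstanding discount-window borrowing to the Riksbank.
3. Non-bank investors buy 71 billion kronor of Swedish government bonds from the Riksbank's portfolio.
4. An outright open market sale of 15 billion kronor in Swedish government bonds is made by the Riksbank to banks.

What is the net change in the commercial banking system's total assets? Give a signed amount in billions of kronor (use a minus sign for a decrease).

Riksbank balance sheet:
  Assets:      Securities −139B, Loans to banks −77B
  Liabilities: Bank reserves −216B
Commercial banking system:
  Assets:      Reserves at CB −216B, Securities +68B
  Liabilities: Checkable deposits −71B, Borrowings from CB −77B
Change in total bank assets = -148 billion.

-148 billion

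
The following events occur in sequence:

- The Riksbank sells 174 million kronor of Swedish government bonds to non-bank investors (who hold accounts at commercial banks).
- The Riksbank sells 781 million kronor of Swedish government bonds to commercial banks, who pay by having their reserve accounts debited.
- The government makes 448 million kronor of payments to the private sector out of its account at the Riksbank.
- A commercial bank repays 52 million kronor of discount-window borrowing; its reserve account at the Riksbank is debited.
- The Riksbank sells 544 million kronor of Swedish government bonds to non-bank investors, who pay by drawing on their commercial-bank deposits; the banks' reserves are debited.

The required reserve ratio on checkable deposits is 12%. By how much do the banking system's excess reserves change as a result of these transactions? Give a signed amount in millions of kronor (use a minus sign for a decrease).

Asset sale (to non-banks) 174 million kronor: reserves −174M, deposits −174M.
OMO sale (to banks) 781 million kronor: reserves −781M, deposits 0.
Government spending 448 million kronor: reserves +448M, deposits +448M.
Discount-window repayment 52 million kronor: reserves −52M, deposits 0.
Asset sale (to non-banks) 544 million kronor: reserves −544M, deposits −544M.
Totals: Δreserves = −1103M, Δdeposits = −270M.
Δrequired reserves = 12% × −270M = −32.4M.
Δexcess reserves = Δreserves − Δrequired = −1103M − (−32.4M) = -1070.6 million.

-1070.6 million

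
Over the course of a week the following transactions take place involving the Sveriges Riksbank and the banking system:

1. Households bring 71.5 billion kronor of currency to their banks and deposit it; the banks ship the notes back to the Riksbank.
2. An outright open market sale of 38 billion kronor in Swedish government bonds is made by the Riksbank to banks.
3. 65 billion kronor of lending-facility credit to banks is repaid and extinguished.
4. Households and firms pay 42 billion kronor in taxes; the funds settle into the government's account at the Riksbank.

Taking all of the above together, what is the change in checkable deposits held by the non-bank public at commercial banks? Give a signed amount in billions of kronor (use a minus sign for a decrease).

+29.5 billion

Currency deposit 71.5 billion kronor: non-bank counterparties' bank balances rise → +71.5B.
OMO sale (to banks) 38 billion kronor: the counterparty is a bank, so public deposits are unchanged → 0.
Discount-window repayment 65 billion kronor: the counterparty is a bank, so public deposits are unchanged → 0.
Government account inflow 42 billion kronor: non-bank counterparties' bank balances fall → −42B.
Net: 71.5 + 0 + 0 − 42 = +29.5 billion.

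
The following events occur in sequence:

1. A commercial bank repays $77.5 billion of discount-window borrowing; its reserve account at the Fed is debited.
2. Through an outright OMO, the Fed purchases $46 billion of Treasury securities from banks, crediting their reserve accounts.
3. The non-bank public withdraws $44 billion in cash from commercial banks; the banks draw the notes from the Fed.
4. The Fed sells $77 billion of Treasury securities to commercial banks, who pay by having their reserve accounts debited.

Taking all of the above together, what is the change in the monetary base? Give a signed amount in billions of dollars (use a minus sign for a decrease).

Discount-window repayment $77.5 billion: Fed balance sheet contracts → −$77.5B.
OMO purchase (from banks) $46 billion: Fed balance sheet expands → +$46B.
Currency withdrawal $44 billion: just a shift between currency and reserves — both are base money → 0.
OMO sale (to banks) $77 billion: Fed balance sheet contracts → −$77B.
Net: −77.5 + 46 + 0 − 77 = -$108.5 billion.

-$108.5 billion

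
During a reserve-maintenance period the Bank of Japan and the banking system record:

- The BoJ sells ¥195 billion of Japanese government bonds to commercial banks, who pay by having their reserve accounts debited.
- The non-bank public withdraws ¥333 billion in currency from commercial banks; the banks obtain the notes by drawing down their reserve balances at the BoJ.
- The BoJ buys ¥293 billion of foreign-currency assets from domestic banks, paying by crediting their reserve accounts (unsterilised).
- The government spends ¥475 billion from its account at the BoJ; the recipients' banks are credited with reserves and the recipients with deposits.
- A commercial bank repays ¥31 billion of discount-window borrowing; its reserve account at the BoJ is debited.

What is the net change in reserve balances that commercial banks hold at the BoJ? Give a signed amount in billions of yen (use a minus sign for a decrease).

+¥209 billion

OMO sale (to banks) ¥195 billion: the buying banks pay out of their reserve balances → −¥195B.
Currency withdrawal ¥333 billion: banks swap reserves for currency → −¥333B.
FX purchase ¥293 billion: the BoJ pays by crediting reserve accounts → +¥293B.
Government spending ¥475 billion: government payments flow into bank reserve accounts → +¥475B.
Discount-window repayment ¥31 billion: repayment is debited from reserves → −¥31B.
Net: −195 − 333 + 293 + 475 − 31 = +¥209 billion.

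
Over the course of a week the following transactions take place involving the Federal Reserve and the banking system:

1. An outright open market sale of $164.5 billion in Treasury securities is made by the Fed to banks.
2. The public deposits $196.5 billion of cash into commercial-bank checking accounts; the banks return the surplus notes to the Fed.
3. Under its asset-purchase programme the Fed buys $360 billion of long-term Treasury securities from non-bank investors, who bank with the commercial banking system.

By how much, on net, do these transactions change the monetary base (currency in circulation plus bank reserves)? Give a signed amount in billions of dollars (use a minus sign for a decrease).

+$195.5 billion

Fed balance sheet:
  Assets:      Securities +$195.5B
  Liabilities: Bank reserves +$392B, Currency in circulation −$196.5B
Commercial banking system:
  Assets:      Reserves at CB +$392B, Securities +$164.5B
  Liabilities: Checkable deposits +$556.5B
Monetary base = currency + reserves: −$196.5B + (+$392B) = +$195.5 billion.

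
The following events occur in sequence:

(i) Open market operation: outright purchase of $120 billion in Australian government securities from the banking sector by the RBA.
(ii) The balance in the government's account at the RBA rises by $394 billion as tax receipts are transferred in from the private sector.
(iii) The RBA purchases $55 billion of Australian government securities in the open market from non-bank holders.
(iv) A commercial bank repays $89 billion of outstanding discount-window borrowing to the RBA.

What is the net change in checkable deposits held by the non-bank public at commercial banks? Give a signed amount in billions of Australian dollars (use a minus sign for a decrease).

RBA balance sheet:
  Assets:      Securities +$175B, Loans to banks −$89B
  Liabilities: Bank reserves −$308B, Government deposits +$394B
Commercial banking system:
  Assets:      Reserves at CB −$308B, Securities −$120B
  Liabilities: Checkable deposits −$339B, Borrowings from CB −$89B
So the change in checkable deposits held by the non-bank public at commercial banks is -$339 billion.

-$339 billion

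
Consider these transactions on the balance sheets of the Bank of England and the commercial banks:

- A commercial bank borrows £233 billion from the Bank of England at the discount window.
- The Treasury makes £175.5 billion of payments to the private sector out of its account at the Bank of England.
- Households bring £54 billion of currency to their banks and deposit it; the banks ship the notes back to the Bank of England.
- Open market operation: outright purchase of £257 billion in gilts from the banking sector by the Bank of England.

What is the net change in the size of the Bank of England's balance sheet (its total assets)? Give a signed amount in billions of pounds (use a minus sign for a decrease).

+£490 billion

Discount-window loan £233 billion: a Bank of England asset is acquired → +£233B.
Government spending £175.5 billion: only the composition of liabilities changes → 0.
Currency deposit £54 billion: only the composition of liabilities changes → 0.
OMO purchase (from banks) £257 billion: a Bank of England asset is acquired → +£257B.
Net: 233 + 0 + 0 + 257 = +£490 billion.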